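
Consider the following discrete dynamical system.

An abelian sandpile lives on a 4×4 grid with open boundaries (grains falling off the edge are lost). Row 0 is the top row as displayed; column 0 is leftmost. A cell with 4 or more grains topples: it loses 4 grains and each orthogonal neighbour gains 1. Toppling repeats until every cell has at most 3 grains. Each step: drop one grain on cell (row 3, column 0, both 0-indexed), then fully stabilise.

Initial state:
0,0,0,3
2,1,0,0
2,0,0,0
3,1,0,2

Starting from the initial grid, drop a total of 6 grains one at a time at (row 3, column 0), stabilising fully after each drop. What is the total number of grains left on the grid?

gen 0: 0,0,0,3
2,1,0,0
2,0,0,0
3,1,0,2
gen 1: 0,0,0,3
2,1,0,0
3,0,0,0
0,2,0,2
gen 2: 0,0,0,3
2,1,0,0
3,0,0,0
1,2,0,2
gen 3: 0,0,0,3
2,1,0,0
3,0,0,0
2,2,0,2
gen 4: 0,0,0,3
2,1,0,0
3,0,0,0
3,2,0,2
gen 5: 0,0,0,3
3,1,0,0
0,1,0,0
1,3,0,2
gen 6: 0,0,0,3
3,1,0,0
0,1,0,0
2,3,0,2

15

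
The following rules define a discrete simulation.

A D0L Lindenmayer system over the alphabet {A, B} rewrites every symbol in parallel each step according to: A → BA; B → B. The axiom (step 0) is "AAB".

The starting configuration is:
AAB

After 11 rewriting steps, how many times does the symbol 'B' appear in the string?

23

[0] AAB
[1] BABAB
[2] BBABBAB
[3] BBBABBBAB
[4] BBBBABBBBAB
[5] BBBBBABBBBBAB
[6] BBBBBBABBBBBBAB
[7] BBBBBBBABBBBBBBAB
[8] BBBBBBBBABBBBBBBBAB
[9] BBBBBBBBBABBBBBBBBBAB
[10] BBBBBBBBBBABBBBBBBBBBAB
[11] BBBBBBBBBBBABBBBBBBBBBBAB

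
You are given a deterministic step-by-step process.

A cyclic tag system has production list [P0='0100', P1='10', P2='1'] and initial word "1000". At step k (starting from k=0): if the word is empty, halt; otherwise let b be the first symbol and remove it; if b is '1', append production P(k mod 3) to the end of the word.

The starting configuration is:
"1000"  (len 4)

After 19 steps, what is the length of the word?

0) "1000"  (len 4)
1) "0000100"  (len 7)
2) "000100"  (len 6)
3) "00100"  (len 5)
4) "0100"  (len 4)
5) "100"  (len 3)
6) "001"  (len 3)
7) "01"  (len 2)
8) "1"  (len 1)
9) "1"  (len 1)
10) "0100"  (len 4)
11) "100"  (len 3)
12) "001"  (len 3)
13) "01"  (len 2)
14) "1"  (len 1)
15) "1"  (len 1)
16) "0100"  (len 4)
17) "100"  (len 3)
18) "001"  (len 3)
19) "01"  (len 2)

2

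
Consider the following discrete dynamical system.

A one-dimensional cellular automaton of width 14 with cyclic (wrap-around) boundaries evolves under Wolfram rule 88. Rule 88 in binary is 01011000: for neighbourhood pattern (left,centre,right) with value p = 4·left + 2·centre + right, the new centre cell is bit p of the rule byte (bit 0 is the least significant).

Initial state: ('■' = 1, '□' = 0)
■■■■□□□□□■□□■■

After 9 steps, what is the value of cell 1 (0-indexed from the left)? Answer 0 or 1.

k=0  ■■■■□□□□□■□□■■
k=1  □□□■■□□□□□■□■□
k=2  □□□■■■□□□□□□□■
k=3  ■□□■□■■□□□□□□□
k=4  □■□□□■■■□□□□□□
k=5  □□■□□■□■■□□□□□
k=6  □□□■□□□■■■□□□□
k=7  □□□□■□□■□■■□□□
k=8  □□□□□■□□□■■■□□
k=9  □□□□□□■□□■□■■□

0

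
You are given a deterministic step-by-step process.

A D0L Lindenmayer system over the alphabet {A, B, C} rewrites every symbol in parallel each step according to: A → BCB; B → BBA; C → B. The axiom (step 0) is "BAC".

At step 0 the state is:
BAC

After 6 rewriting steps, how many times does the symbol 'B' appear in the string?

841

k=0  BAC
k=1  BBABCBB
k=2  BBABBABCBBBABBBABBA
k=3  BBABBABCBBBABBABCBBBABBBABBABBABCBBBABBABBABCBBBABBABCB
k=4  BBABBABCBBBABBABCBBBABBBABBABBABCBBBABBABCBBBABBBABBABBABC…BABBABCBBBABBABCBBBABBABCBBBABBBABBABBABCBBBABBABCBBBABBBA  (len 155)
k=5  BBABBABCBBBABBABCBBBABBBABBABBABCBBBABBABCBBBABBBABBABBABC…BABCBBBABBBABBABBABCBBBABBABCBBBABBBABBABBABCBBBABBABBABCB  (len 439)
k=6  BBABBABCBBBABBABCBBBABBBABBABBABCBBBABBABCBBBABBBABBABBABC…BABBABCBBBABBABCBBBABBBABBABBABCBBBABBABCBBBABBABCBBBABBBA  (len 1243)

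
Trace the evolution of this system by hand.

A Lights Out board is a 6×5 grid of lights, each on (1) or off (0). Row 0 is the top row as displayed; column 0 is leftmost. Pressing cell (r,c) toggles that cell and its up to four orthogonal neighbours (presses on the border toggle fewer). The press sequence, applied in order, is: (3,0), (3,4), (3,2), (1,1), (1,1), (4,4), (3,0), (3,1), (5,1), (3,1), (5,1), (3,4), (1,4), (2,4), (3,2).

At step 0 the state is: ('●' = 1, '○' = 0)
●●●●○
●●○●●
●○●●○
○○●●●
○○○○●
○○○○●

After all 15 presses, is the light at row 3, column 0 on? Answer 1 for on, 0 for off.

0

step 0: ●●●●○
●●○●●
●○●●○
○○●●●
○○○○●
○○○○●
step 1: ●●●●○
●●○●●
○○●●○
●●●●●
●○○○●
○○○○●
step 2: ●●●●○
●●○●●
○○●●●
●●●○○
●○○○○
○○○○●
step 3: ●●●●○
●●○●●
○○○●●
●○○●○
●○●○○
○○○○●
step 4: ●○●●○
○○●●●
○●○●●
●○○●○
●○●○○
○○○○●
step 5: ●●●●○
●●○●●
○○○●●
●○○●○
●○●○○
○○○○●
step 6: ●●●●○
●●○●●
○○○●●
●○○●●
●○●●●
○○○○○
step 7: ●●●●○
●●○●●
●○○●●
○●○●●
○○●●●
○○○○○
step 8: ●●●●○
●●○●●
●●○●●
●○●●●
○●●●●
○○○○○
step 9: ●●●●○
●●○●●
●●○●●
●○●●●
○○●●●
●●●○○
step 10: ●●●●○
●●○●●
●○○●●
○●○●●
○●●●●
●●●○○
step 11: ●●●●○
●●○●●
●○○●●
○●○●●
○○●●●
○○○○○
step 12: ●●●●○
●●○●●
●○○●○
○●○○○
○○●●○
○○○○○
step 13: ●●●●●
●●○○○
●○○●●
○●○○○
○○●●○
○○○○○
step 14: ●●●●●
●●○○●
●○○○○
○●○○●
○○●●○
○○○○○
step 15: ●●●●●
●●○○●
●○●○○
○○●●●
○○○●○
○○○○○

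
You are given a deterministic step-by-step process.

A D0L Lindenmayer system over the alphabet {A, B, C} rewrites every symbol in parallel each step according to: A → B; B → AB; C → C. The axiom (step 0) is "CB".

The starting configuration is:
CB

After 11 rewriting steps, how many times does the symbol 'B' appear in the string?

144

[0] CB
[1] CAB
[2] CBAB
[3] CABBAB
[4] CBABABBAB
[5] CABBABBABABBAB
[6] CBABABBABABBABBABABBAB
[7] CABBABBABABBABBABABBABABBABBABABBAB
[8] CBABABBABABBABBABABBABABBABBABABBABBABABBABABBABBABABBAB
[9] CABBABBABABBABBABABBABABBABBABABBABBABABBABABBABBABABBABABBABBABABBABBABABBABABBABBABABBAB
[10] CBABABBABABBABBABABBABABBABBABABBABBABABBABABBABBABABBABAB…BABBABABBABABBABBABABBABABBABBABABBABBABABBABABBABBABABBAB  (len 145)
[11] CABBABBABABBABBABABBABABBABBABABBABBABABBABABBABBABABBABAB…BABBABABBABABBABBABABBABABBABBABABBABBABABBABABBABBABABBAB  (len 234)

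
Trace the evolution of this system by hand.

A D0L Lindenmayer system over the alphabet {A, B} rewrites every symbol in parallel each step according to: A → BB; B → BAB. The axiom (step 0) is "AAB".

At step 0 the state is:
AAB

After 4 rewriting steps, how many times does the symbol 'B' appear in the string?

t=0: AAB
t=1: BBBBBAB
t=2: BABBABBABBABBABBBBAB
t=3: BABBBBABBABBBBABBABBBBABBABBBBABBABBBBABBABBABBABBBBAB
t=4: BABBBBABBABBABBABBBBABBABBBBABBABBABBABBBBABBABBBBABBABBAB…BBBBABBABBABBABBBBABBABBBBABBABBBBABBABBBBABBABBABBABBBBAB  (len 148)

108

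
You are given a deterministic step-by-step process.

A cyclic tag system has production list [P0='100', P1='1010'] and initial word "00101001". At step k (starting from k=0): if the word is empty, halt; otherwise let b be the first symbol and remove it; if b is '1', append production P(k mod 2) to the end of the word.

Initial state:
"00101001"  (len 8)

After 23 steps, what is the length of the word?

gen 0: "00101001"  (len 8)
gen 1: "0101001"  (len 7)
gen 2: "101001"  (len 6)
gen 3: "01001100"  (len 8)
gen 4: "1001100"  (len 7)
gen 5: "001100100"  (len 9)
gen 6: "01100100"  (len 8)
gen 7: "1100100"  (len 7)
gen 8: "1001001010"  (len 10)
gen 9: "001001010100"  (len 12)
gen 10: "01001010100"  (len 11)
gen 11: "1001010100"  (len 10)
gen 12: "0010101001010"  (len 13)
gen 13: "010101001010"  (len 12)
gen 14: "10101001010"  (len 11)
gen 15: "0101001010100"  (len 13)
gen 16: "101001010100"  (len 12)
gen 17: "01001010100100"  (len 14)
gen 18: "1001010100100"  (len 13)
gen 19: "001010100100100"  (len 15)
gen 20: "01010100100100"  (len 14)
gen 21: "1010100100100"  (len 13)
gen 22: "0101001001001010"  (len 16)
gen 23: "101001001001010"  (len 15)

15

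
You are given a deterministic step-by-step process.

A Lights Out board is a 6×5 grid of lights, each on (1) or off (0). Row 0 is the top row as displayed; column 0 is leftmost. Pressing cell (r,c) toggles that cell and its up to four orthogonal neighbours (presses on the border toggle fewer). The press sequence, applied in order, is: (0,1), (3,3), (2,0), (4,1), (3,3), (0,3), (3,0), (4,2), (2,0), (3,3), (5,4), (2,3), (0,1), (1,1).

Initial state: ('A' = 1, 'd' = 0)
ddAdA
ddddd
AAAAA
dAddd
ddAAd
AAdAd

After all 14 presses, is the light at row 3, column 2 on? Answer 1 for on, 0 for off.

[0] ddAdA
ddddd
AAAAA
dAddd
ddAAd
AAdAd
[1] AAddA
dAddd
AAAAA
dAddd
ddAAd
AAdAd
[2] AAddA
dAddd
AAAdA
dAAAA
ddAdd
AAdAd
[3] AAddA
AAddd
ddAdA
AAAAA
ddAdd
AAdAd
[4] AAddA
AAddd
ddAdA
AdAAA
AAddd
AddAd
[5] AAddA
AAddd
ddAAA
Adddd
AAdAd
AddAd
[6] AAAAd
AAdAd
ddAAA
Adddd
AAdAd
AddAd
[7] AAAAd
AAdAd
AdAAA
dAddd
dAdAd
AddAd
[8] AAAAd
AAdAd
AdAAA
dAAdd
ddAdd
AdAAd
[9] AAAAd
dAdAd
dAAAA
AAAdd
ddAdd
AdAAd
[10] AAAAd
dAdAd
dAAdA
AAdAA
ddAAd
AdAAd
[11] AAAAd
dAdAd
dAAdA
AAdAA
ddAAA
AdAdA
[12] AAAAd
dAddd
dAdAd
AAddA
ddAAA
AdAdA
[13] dddAd
ddddd
dAdAd
AAddA
ddAAA
AdAdA
[14] dAdAd
AAAdd
dddAd
AAddA
ddAAA
AdAdA

0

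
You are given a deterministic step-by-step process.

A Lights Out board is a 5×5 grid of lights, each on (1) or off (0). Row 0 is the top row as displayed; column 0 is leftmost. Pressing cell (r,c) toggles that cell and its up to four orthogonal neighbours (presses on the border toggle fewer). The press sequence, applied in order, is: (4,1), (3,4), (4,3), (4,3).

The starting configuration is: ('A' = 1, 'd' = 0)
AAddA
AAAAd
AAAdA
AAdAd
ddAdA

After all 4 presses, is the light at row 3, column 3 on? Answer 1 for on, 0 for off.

0

0) AAddA
AAAAd
AAAdA
AAdAd
ddAdA
1) AAddA
AAAAd
AAAdA
AddAd
AAddA
2) AAddA
AAAAd
AAAdd
AdddA
AAddd
3) AAddA
AAAAd
AAAdd
AddAA
AAAAA
4) AAddA
AAAAd
AAAdd
AdddA
AAddd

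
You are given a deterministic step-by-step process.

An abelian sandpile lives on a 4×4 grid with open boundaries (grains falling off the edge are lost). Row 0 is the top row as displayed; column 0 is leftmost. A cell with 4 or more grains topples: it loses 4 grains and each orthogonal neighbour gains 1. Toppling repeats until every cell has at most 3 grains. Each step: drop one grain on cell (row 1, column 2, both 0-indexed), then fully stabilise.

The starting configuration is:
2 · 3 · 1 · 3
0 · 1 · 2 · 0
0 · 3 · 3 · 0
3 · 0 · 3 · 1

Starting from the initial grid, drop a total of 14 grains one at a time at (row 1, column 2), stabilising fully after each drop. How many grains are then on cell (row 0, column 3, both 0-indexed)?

t=0: 2 · 3 · 1 · 3
0 · 1 · 2 · 0
0 · 3 · 3 · 0
3 · 0 · 3 · 1
t=1: 2 · 3 · 1 · 3
0 · 1 · 3 · 0
0 · 3 · 3 · 0
3 · 0 · 3 · 1
t=2: 2 · 3 · 2 · 3
0 · 3 · 1 · 1
1 · 0 · 2 · 1
3 · 2 · 0 · 2
t=3: 2 · 3 · 2 · 3
0 · 3 · 2 · 1
1 · 0 · 2 · 1
3 · 2 · 0 · 2
t=4: 2 · 3 · 2 · 3
0 · 3 · 3 · 1
1 · 0 · 2 · 1
3 · 2 · 0 · 2
t=5: 3 · 1 · 1 · 0
1 · 1 · 2 · 3
1 · 1 · 3 · 1
3 · 2 · 0 · 2
t=6: 3 · 1 · 1 · 0
1 · 1 · 3 · 3
1 · 1 · 3 · 1
3 · 2 · 0 · 2
t=7: 3 · 1 · 2 · 1
1 · 2 · 2 · 0
1 · 2 · 0 · 3
3 · 2 · 1 · 2
t=8: 3 · 1 · 2 · 1
1 · 2 · 3 · 0
1 · 2 · 0 · 3
3 · 2 · 1 · 2
t=9: 3 · 1 · 3 · 1
1 · 3 · 0 · 1
1 · 2 · 1 · 3
3 · 2 · 1 · 2
t=10: 3 · 1 · 3 · 1
1 · 3 · 1 · 1
1 · 2 · 1 · 3
3 · 2 · 1 · 2
t=11: 3 · 1 · 3 · 1
1 · 3 · 2 · 1
1 · 2 · 1 · 3
3 · 2 · 1 · 2
t=12: 3 · 1 · 3 · 1
1 · 3 · 3 · 1
1 · 2 · 1 · 3
3 · 2 · 1 · 2
t=13: 3 · 3 · 0 · 2
2 · 0 · 2 · 2
1 · 3 · 2 · 3
3 · 2 · 1 · 2
t=14: 3 · 3 · 0 · 2
2 · 0 · 3 · 2
1 · 3 · 2 · 3
3 · 2 · 1 · 2

2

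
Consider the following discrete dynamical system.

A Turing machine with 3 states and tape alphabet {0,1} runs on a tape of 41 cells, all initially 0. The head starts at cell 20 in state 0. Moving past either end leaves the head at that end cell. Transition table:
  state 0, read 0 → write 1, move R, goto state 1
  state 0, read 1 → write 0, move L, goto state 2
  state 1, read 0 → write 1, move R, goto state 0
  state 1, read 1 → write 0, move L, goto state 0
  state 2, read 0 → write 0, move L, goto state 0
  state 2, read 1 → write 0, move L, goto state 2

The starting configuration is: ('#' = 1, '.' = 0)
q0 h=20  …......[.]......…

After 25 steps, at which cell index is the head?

0) q0 h=20  …......[.]......…
1) q1 h=21  ….....#[.]......…
2) q0 h=22  …....##[.]......…
3) q1 h=23  …...###[.]......…
4) q0 h=24  …..####[.]......…
5) q1 h=25  ….#####[.]......…
6) q0 h=26  …######[.]......…
7) q1 h=27  …######[.]......…
8) q0 h=28  …######[.]......…
9) q1 h=29  …######[.]......…
10) q0 h=30  …######[.]......…
11) q1 h=31  …######[.]......…
12) q0 h=32  …######[.]......…
13) q1 h=33  …######[.]......…
14) q0 h=34  …######[.]......|
15) q1 h=35  …######[.].....|
16) q0 h=36  …######[.]....|
17) q1 h=37  …######[.]...|
18) q0 h=38  …######[.]..|
19) q1 h=39  …######[.].|
20) q0 h=40  …######[.]|
21) q1 h=40  …######[#]|
22) q0 h=39  …######[#].|
23) q2 h=38  …######[#]..|
24) q2 h=37  …######[#]...|
25) q2 h=36  …######[#]....|

36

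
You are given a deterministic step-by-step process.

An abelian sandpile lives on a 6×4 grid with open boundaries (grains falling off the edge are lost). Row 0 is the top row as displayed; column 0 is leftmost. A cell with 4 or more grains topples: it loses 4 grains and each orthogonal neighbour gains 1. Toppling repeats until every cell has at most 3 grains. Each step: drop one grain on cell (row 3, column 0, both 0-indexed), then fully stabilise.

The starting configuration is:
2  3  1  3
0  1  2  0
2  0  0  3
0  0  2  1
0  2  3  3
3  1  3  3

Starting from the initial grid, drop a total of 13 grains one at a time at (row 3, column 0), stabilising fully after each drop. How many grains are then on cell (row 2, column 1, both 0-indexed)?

t=0: 2  3  1  3
0  1  2  0
2  0  0  3
0  0  2  1
0  2  3  3
3  1  3  3
t=1: 2  3  1  3
0  1  2  0
2  0  0  3
1  0  2  1
0  2  3  3
3  1  3  3
t=2: 2  3  1  3
0  1  2  0
2  0  0  3
2  0  2  1
0  2  3  3
3  1  3  3
t=3: 2  3  1  3
0  1  2  0
2  0  0  3
3  0  2  1
0  2  3  3
3  1  3  3
t=4: 2  3  1  3
0  1  2  0
3  0  0  3
0  1  2  1
1  2  3  3
3  1  3  3
t=5: 2  3  1  3
0  1  2  0
3  0  0  3
1  1  2  1
1  2  3  3
3  1  3  3
t=6: 2  3  1  3
0  1  2  0
3  0  0  3
2  1  2  1
1  2  3  3
3  1  3  3
t=7: 2  3  1  3
0  1  2  0
3  0  0  3
3  1  2  1
1  2  3  3
3  1  3  3
t=8: 2  3  1  3
1  1  2  0
0  1  0  3
1  2  2  1
2  2  3  3
3  1  3  3
t=9: 2  3  1  3
1  1  2  0
0  1  0  3
2  2  2  1
2  2  3  3
3  1  3  3
t=10: 2  3  1  3
1  1  2  0
0  1  0  3
3  2  2  1
2  2  3  3
3  1  3  3
t=11: 2  3  1  3
1  1  2  0
1  1  0  3
0  3  2  1
3  2  3  3
3  1  3  3
t=12: 2  3  1  3
1  1  2  0
1  1  0  3
1  3  2  1
3  2  3  3
3  1  3  3
t=13: 2  3  1  3
1  1  2  0
1  1  0  3
2  3  2  1
3  2  3  3
3  1  3  3

1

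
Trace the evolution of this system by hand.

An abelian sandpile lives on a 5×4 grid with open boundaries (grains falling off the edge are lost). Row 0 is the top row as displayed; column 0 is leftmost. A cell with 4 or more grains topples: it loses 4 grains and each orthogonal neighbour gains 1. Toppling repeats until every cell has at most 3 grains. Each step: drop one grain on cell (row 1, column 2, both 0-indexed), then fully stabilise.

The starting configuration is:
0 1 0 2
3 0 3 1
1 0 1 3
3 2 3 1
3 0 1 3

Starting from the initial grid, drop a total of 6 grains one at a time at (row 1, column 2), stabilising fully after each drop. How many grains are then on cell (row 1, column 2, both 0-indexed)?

gen 0: 0 1 0 2
3 0 3 1
1 0 1 3
3 2 3 1
3 0 1 3
gen 1: 0 1 1 2
3 1 0 2
1 0 2 3
3 2 3 1
3 0 1 3
gen 2: 0 1 1 2
3 1 1 2
1 0 2 3
3 2 3 1
3 0 1 3
gen 3: 0 1 1 2
3 1 2 2
1 0 2 3
3 2 3 1
3 0 1 3
gen 4: 0 1 1 2
3 1 3 2
1 0 2 3
3 2 3 1
3 0 1 3
gen 5: 0 1 2 2
3 2 0 3
1 0 3 3
3 2 3 1
3 0 1 3
gen 6: 0 1 2 2
3 2 1 3
1 0 3 3
3 2 3 1
3 0 1 3

1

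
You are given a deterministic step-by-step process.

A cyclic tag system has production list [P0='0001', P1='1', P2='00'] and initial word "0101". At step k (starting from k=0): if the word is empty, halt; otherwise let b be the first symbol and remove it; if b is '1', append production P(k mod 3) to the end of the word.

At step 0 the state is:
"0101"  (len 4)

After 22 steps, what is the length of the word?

t=0: "0101"  (len 4)
t=1: "101"  (len 3)
t=2: "011"  (len 3)
t=3: "11"  (len 2)
t=4: "10001"  (len 5)
t=5: "00011"  (len 5)
t=6: "0011"  (len 4)
t=7: "011"  (len 3)
t=8: "11"  (len 2)
t=9: "100"  (len 3)
t=10: "000001"  (len 6)
t=11: "00001"  (len 5)
t=12: "0001"  (len 4)
t=13: "001"  (len 3)
t=14: "01"  (len 2)
t=15: "1"  (len 1)
t=16: "0001"  (len 4)
t=17: "001"  (len 3)
t=18: "01"  (len 2)
t=19: "1"  (len 1)
t=20: "1"  (len 1)
t=21: "00"  (len 2)
t=22: "0"  (len 1)

1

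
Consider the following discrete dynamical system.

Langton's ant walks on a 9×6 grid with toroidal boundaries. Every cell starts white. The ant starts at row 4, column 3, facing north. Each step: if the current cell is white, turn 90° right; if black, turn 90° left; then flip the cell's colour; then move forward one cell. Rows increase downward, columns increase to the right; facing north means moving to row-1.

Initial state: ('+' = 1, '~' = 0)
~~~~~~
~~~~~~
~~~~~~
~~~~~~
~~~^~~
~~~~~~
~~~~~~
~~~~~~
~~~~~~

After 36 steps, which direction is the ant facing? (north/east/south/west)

0) ~~~~~~
~~~~~~
~~~~~~
~~~~~~
~~~^~~
~~~~~~
~~~~~~
~~~~~~
~~~~~~
1) ~~~~~~
~~~~~~
~~~~~~
~~~~~~
~~~+>~
~~~~~~
~~~~~~
~~~~~~
~~~~~~
2) ~~~~~~
~~~~~~
~~~~~~
~~~~~~
~~~++~
~~~~v~
~~~~~~
~~~~~~
~~~~~~
3) ~~~~~~
~~~~~~
~~~~~~
~~~~~~
~~~++~
~~~<+~
~~~~~~
~~~~~~
~~~~~~
4) ~~~~~~
~~~~~~
~~~~~~
~~~~~~
~~~^+~
~~~++~
~~~~~~
~~~~~~
~~~~~~
5) ~~~~~~
~~~~~~
~~~~~~
~~~~~~
~~<~+~
~~~++~
~~~~~~
~~~~~~
~~~~~~
6) ~~~~~~
~~~~~~
~~~~~~
~~^~~~
~~+~+~
~~~++~
~~~~~~
~~~~~~
~~~~~~
7) ~~~~~~
~~~~~~
~~~~~~
~~+>~~
~~+~+~
~~~++~
~~~~~~
~~~~~~
~~~~~~
8) ~~~~~~
~~~~~~
~~~~~~
~~++~~
~~+v+~
~~~++~
~~~~~~
~~~~~~
~~~~~~
9) ~~~~~~
~~~~~~
~~~~~~
~~++~~
~~<++~
~~~++~
~~~~~~
~~~~~~
~~~~~~
10) ~~~~~~
~~~~~~
~~~~~~
~~++~~
~~~++~
~~v++~
~~~~~~
~~~~~~
~~~~~~
11) ~~~~~~
~~~~~~
~~~~~~
~~++~~
~~~++~
~<+++~
~~~~~~
~~~~~~
~~~~~~
12) ~~~~~~
~~~~~~
~~~~~~
~~++~~
~^~++~
~++++~
~~~~~~
~~~~~~
~~~~~~
13) ~~~~~~
~~~~~~
~~~~~~
~~++~~
~+>++~
~++++~
~~~~~~
~~~~~~
~~~~~~
14) ~~~~~~
~~~~~~
~~~~~~
~~++~~
~++++~
~+v++~
~~~~~~
~~~~~~
~~~~~~
15) ~~~~~~
~~~~~~
~~~~~~
~~++~~
~++++~
~+~>+~
~~~~~~
~~~~~~
~~~~~~
16) ~~~~~~
~~~~~~
~~~~~~
~~++~~
~++^+~
~+~~+~
~~~~~~
~~~~~~
~~~~~~
17) ~~~~~~
~~~~~~
~~~~~~
~~++~~
~+<~+~
~+~~+~
~~~~~~
~~~~~~
~~~~~~
18) ~~~~~~
~~~~~~
~~~~~~
~~++~~
~+~~+~
~+v~+~
~~~~~~
~~~~~~
~~~~~~
19) ~~~~~~
~~~~~~
~~~~~~
~~++~~
~+~~+~
~<+~+~
~~~~~~
~~~~~~
~~~~~~
20) ~~~~~~
~~~~~~
~~~~~~
~~++~~
~+~~+~
~~+~+~
~v~~~~
~~~~~~
~~~~~~
21) ~~~~~~
~~~~~~
~~~~~~
~~++~~
~+~~+~
~~+~+~
<+~~~~
~~~~~~
~~~~~~
22) ~~~~~~
~~~~~~
~~~~~~
~~++~~
~+~~+~
^~+~+~
++~~~~
~~~~~~
~~~~~~
23) ~~~~~~
~~~~~~
~~~~~~
~~++~~
~+~~+~
+>+~+~
++~~~~
~~~~~~
~~~~~~
24) ~~~~~~
~~~~~~
~~~~~~
~~++~~
~+~~+~
+++~+~
+v~~~~
~~~~~~
~~~~~~
25) ~~~~~~
~~~~~~
~~~~~~
~~++~~
~+~~+~
+++~+~
+~>~~~
~~~~~~
~~~~~~
26) ~~~~~~
~~~~~~
~~~~~~
~~++~~
~+~~+~
+++~+~
+~+~~~
~~v~~~
~~~~~~
27) ~~~~~~
~~~~~~
~~~~~~
~~++~~
~+~~+~
+++~+~
+~+~~~
~<+~~~
~~~~~~
28) ~~~~~~
~~~~~~
~~~~~~
~~++~~
~+~~+~
+++~+~
+^+~~~
~++~~~
~~~~~~
29) ~~~~~~
~~~~~~
~~~~~~
~~++~~
~+~~+~
+++~+~
++>~~~
~++~~~
~~~~~~
30) ~~~~~~
~~~~~~
~~~~~~
~~++~~
~+~~+~
++^~+~
++~~~~
~++~~~
~~~~~~
31) ~~~~~~
~~~~~~
~~~~~~
~~++~~
~+~~+~
+<~~+~
++~~~~
~++~~~
~~~~~~
32) ~~~~~~
~~~~~~
~~~~~~
~~++~~
~+~~+~
+~~~+~
+v~~~~
~++~~~
~~~~~~
33) ~~~~~~
~~~~~~
~~~~~~
~~++~~
~+~~+~
+~~~+~
+~>~~~
~++~~~
~~~~~~
34) ~~~~~~
~~~~~~
~~~~~~
~~++~~
~+~~+~
+~~~+~
+~+~~~
~+v~~~
~~~~~~
35) ~~~~~~
~~~~~~
~~~~~~
~~++~~
~+~~+~
+~~~+~
+~+~~~
~+~>~~
~~~~~~
36) ~~~~~~
~~~~~~
~~~~~~
~~++~~
~+~~+~
+~~~+~
+~+~~~
~+~+~~
~~~v~~

south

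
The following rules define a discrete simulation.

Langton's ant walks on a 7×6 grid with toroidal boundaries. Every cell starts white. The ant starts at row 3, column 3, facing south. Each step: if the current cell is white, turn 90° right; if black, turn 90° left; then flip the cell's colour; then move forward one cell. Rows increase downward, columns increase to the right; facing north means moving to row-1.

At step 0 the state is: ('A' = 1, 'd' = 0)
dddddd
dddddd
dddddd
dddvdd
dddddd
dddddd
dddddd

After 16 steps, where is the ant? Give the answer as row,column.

[0] dddddd
dddddd
dddddd
dddvdd
dddddd
dddddd
dddddd
[1] dddddd
dddddd
dddddd
dd<Add
dddddd
dddddd
dddddd
[2] dddddd
dddddd
dd^ddd
ddAAdd
dddddd
dddddd
dddddd
[3] dddddd
dddddd
ddA>dd
ddAAdd
dddddd
dddddd
dddddd
[4] dddddd
dddddd
ddAAdd
ddAvdd
dddddd
dddddd
dddddd
[5] dddddd
dddddd
ddAAdd
ddAd>d
dddddd
dddddd
dddddd
[6] dddddd
dddddd
ddAAdd
ddAdAd
ddddvd
dddddd
dddddd
[7] dddddd
dddddd
ddAAdd
ddAdAd
ddd<Ad
dddddd
dddddd
[8] dddddd
dddddd
ddAAdd
ddA^Ad
dddAAd
dddddd
dddddd
[9] dddddd
dddddd
ddAAdd
ddAA>d
dddAAd
dddddd
dddddd
[10] dddddd
dddddd
ddAA^d
ddAAdd
dddAAd
dddddd
dddddd
[11] dddddd
dddddd
ddAAA>
ddAAdd
dddAAd
dddddd
dddddd
[12] dddddd
dddddd
ddAAAA
ddAAdv
dddAAd
dddddd
dddddd
[13] dddddd
dddddd
ddAAAA
ddAA<A
dddAAd
dddddd
dddddd
[14] dddddd
dddddd
ddAA^A
ddAAAA
dddAAd
dddddd
dddddd
[15] dddddd
dddddd
ddA<dA
ddAAAA
dddAAd
dddddd
dddddd
[16] dddddd
dddddd
ddAddA
ddAvAA
dddAAd
dddddd
dddddd

3,3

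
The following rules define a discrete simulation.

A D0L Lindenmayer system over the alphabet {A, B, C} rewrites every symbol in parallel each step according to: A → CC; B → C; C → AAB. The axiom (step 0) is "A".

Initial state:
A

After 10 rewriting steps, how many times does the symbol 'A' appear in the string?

t=0: A
t=1: CC
t=2: AABAAB
t=3: CCCCCCCCCC
t=4: AABAABAABAABAABAABAABAABAABAAB
t=5: CCCCCCCCCCCCCCCCCCCCCCCCCCCCCCCCCCCCCCCCCCCCCCCCCC
t=6: AABAABAABAABAABAABAABAABAABAABAABAABAABAABAABAABAABAABAABA…BAABAABAABAABAABAABAABAABAABAABAABAABAABAABAABAABAABAABAAB  (len 150)
t=7: CCCCCCCCCCCCCCCCCCCCCCCCCCCCCCCCCCCCCCCCCCCCCCCCCCCCCCCCCC…CCCCCCCCCCCCCCCCCCCCCCCCCCCCCCCCCCCCCCCCCCCCCCCCCCCCCCCCCC  (len 250)
t=8: AABAABAABAABAABAABAABAABAABAABAABAABAABAABAABAABAABAABAABA…BAABAABAABAABAABAABAABAABAABAABAABAABAABAABAABAABAABAABAAB  (len 750)
t=9: CCCCCCCCCCCCCCCCCCCCCCCCCCCCCCCCCCCCCCCCCCCCCCCCCCCCCCCCCC…CCCCCCCCCCCCCCCCCCCCCCCCCCCCCCCCCCCCCCCCCCCCCCCCCCCCCCCCCC  (len 1250)
t=10: AABAABAABAABAABAABAABAABAABAABAABAABAABAABAABAABAABAABAABA…BAABAABAABAABAABAABAABAABAABAABAABAABAABAABAABAABAABAABAAB  (len 3750)

2500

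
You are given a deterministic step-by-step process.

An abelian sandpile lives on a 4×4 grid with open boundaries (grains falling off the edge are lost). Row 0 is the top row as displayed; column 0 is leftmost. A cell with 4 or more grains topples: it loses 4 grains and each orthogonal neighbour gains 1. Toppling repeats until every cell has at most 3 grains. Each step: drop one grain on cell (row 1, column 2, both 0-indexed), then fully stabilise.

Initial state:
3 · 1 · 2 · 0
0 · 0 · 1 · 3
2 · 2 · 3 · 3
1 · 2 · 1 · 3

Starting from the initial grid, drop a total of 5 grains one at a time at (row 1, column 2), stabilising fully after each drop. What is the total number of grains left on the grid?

27

k=0  3 · 1 · 2 · 0
0 · 0 · 1 · 3
2 · 2 · 3 · 3
1 · 2 · 1 · 3
k=1  3 · 1 · 2 · 0
0 · 0 · 2 · 3
2 · 2 · 3 · 3
1 · 2 · 1 · 3
k=2  3 · 1 · 2 · 0
0 · 0 · 3 · 3
2 · 2 · 3 · 3
1 · 2 · 1 · 3
k=3  3 · 1 · 3 · 1
0 · 1 · 2 · 1
2 · 3 · 1 · 2
1 · 2 · 3 · 0
k=4  3 · 1 · 3 · 1
0 · 1 · 3 · 1
2 · 3 · 1 · 2
1 · 2 · 3 · 0
k=5  3 · 2 · 0 · 2
0 · 2 · 1 · 2
2 · 3 · 2 · 2
1 · 2 · 3 · 0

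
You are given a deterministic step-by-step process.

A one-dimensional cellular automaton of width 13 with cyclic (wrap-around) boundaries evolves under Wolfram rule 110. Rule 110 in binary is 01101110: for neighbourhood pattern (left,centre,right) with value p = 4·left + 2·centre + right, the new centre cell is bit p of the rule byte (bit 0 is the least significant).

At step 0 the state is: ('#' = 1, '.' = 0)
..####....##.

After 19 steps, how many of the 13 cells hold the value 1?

9

[0] ..####....##.
[1] .##..#...###.
[2] ###.##..##.#.
[3] #.####.######
[4] ###..###.....
[5] #.#.##.#....#
[6] ########...##
[7] .......#..##.
[8] ......##.###.
[9] .....#####.#.
[10] ....##...###.
[11] ...###..##.#.
[12] ..##.#.#####.
[13] .#######...#.
[14] ##.....#..##.
[15] ##....##.####
[16] .#...#####...
[17] ##..##...#...
[18] ##.###..##..#
[19] .###.#.###.##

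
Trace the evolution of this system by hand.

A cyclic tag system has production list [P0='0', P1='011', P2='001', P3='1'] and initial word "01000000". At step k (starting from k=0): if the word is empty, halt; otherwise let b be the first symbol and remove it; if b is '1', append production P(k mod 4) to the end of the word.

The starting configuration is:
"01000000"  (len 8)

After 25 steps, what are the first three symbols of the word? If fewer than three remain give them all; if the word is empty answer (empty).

01

step 0: "01000000"  (len 8)
step 1: "1000000"  (len 7)
step 2: "000000011"  (len 9)
step 3: "00000011"  (len 8)
step 4: "0000011"  (len 7)
step 5: "000011"  (len 6)
step 6: "00011"  (len 5)
step 7: "0011"  (len 4)
step 8: "011"  (len 3)
step 9: "11"  (len 2)
step 10: "1011"  (len 4)
step 11: "011001"  (len 6)
step 12: "11001"  (len 5)
step 13: "10010"  (len 5)
step 14: "0010011"  (len 7)
step 15: "010011"  (len 6)
step 16: "10011"  (len 5)
step 17: "00110"  (len 5)
step 18: "0110"  (len 4)
step 19: "110"  (len 3)
step 20: "101"  (len 3)
step 21: "010"  (len 3)
step 22: "10"  (len 2)
step 23: "0001"  (len 4)
step 24: "001"  (len 3)
step 25: "01"  (len 2)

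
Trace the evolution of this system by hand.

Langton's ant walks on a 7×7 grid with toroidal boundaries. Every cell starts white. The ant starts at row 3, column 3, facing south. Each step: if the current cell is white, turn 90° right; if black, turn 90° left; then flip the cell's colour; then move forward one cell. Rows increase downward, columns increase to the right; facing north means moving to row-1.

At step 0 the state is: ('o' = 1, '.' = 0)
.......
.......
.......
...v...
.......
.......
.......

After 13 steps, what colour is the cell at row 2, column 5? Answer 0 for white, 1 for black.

1

gen 0: .......
.......
.......
...v...
.......
.......
.......
gen 1: .......
.......
.......
..<o...
.......
.......
.......
gen 2: .......
.......
..^....
..oo...
.......
.......
.......
gen 3: .......
.......
..o>...
..oo...
.......
.......
.......
gen 4: .......
.......
..oo...
..ov...
.......
.......
.......
gen 5: .......
.......
..oo...
..o.>..
.......
.......
.......
gen 6: .......
.......
..oo...
..o.o..
....v..
.......
.......
gen 7: .......
.......
..oo...
..o.o..
...<o..
.......
.......
gen 8: .......
.......
..oo...
..o^o..
...oo..
.......
.......
gen 9: .......
.......
..oo...
..oo>..
...oo..
.......
.......
gen 10: .......
.......
..oo^..
..oo...
...oo..
.......
.......
gen 11: .......
.......
..ooo>.
..oo...
...oo..
.......
.......
gen 12: .......
.......
..oooo.
..oo.v.
...oo..
.......
.......
gen 13: .......
.......
..oooo.
..oo<o.
...oo..
.......
.......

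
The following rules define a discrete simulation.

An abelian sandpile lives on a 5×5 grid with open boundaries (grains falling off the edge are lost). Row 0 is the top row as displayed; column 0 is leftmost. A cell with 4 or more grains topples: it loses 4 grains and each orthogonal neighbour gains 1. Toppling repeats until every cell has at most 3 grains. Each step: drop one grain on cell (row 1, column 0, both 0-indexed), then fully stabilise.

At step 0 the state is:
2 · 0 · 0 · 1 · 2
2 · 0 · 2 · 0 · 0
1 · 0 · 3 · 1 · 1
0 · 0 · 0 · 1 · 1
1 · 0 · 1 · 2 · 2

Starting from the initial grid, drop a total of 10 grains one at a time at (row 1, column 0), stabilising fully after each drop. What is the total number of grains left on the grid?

27

gen 0: 2 · 0 · 0 · 1 · 2
2 · 0 · 2 · 0 · 0
1 · 0 · 3 · 1 · 1
0 · 0 · 0 · 1 · 1
1 · 0 · 1 · 2 · 2
gen 1: 2 · 0 · 0 · 1 · 2
3 · 0 · 2 · 0 · 0
1 · 0 · 3 · 1 · 1
0 · 0 · 0 · 1 · 1
1 · 0 · 1 · 2 · 2
gen 2: 3 · 0 · 0 · 1 · 2
0 · 1 · 2 · 0 · 0
2 · 0 · 3 · 1 · 1
0 · 0 · 0 · 1 · 1
1 · 0 · 1 · 2 · 2
gen 3: 3 · 0 · 0 · 1 · 2
1 · 1 · 2 · 0 · 0
2 · 0 · 3 · 1 · 1
0 · 0 · 0 · 1 · 1
1 · 0 · 1 · 2 · 2
gen 4: 3 · 0 · 0 · 1 · 2
2 · 1 · 2 · 0 · 0
2 · 0 · 3 · 1 · 1
0 · 0 · 0 · 1 · 1
1 · 0 · 1 · 2 · 2
gen 5: 3 · 0 · 0 · 1 · 2
3 · 1 · 2 · 0 · 0
2 · 0 · 3 · 1 · 1
0 · 0 · 0 · 1 · 1
1 · 0 · 1 · 2 · 2
gen 6: 0 · 1 · 0 · 1 · 2
1 · 2 · 2 · 0 · 0
3 · 0 · 3 · 1 · 1
0 · 0 · 0 · 1 · 1
1 · 0 · 1 · 2 · 2
gen 7: 0 · 1 · 0 · 1 · 2
2 · 2 · 2 · 0 · 0
3 · 0 · 3 · 1 · 1
0 · 0 · 0 · 1 · 1
1 · 0 · 1 · 2 · 2
gen 8: 0 · 1 · 0 · 1 · 2
3 · 2 · 2 · 0 · 0
3 · 0 · 3 · 1 · 1
0 · 0 · 0 · 1 · 1
1 · 0 · 1 · 2 · 2
gen 9: 1 · 1 · 0 · 1 · 2
1 · 3 · 2 · 0 · 0
0 · 1 · 3 · 1 · 1
1 · 0 · 0 · 1 · 1
1 · 0 · 1 · 2 · 2
gen 10: 1 · 1 · 0 · 1 · 2
2 · 3 · 2 · 0 · 0
0 · 1 · 3 · 1 · 1
1 · 0 · 0 · 1 · 1
1 · 0 · 1 · 2 · 2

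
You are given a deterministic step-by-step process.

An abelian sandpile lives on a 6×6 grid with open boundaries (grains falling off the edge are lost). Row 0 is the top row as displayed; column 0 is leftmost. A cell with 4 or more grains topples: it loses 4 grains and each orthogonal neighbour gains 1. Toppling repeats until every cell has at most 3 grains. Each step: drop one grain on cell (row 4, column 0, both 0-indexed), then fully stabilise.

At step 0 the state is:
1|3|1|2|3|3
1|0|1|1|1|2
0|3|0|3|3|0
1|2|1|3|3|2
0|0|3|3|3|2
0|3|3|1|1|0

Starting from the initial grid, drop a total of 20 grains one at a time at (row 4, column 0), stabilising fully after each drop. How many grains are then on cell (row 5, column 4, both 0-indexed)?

2

0) 1|3|1|2|3|3
1|0|1|1|1|2
0|3|0|3|3|0
1|2|1|3|3|2
0|0|3|3|3|2
0|3|3|1|1|0
1) 1|3|1|2|3|3
1|0|1|1|1|2
0|3|0|3|3|0
1|2|1|3|3|2
1|0|3|3|3|2
0|3|3|1|1|0
2) 1|3|1|2|3|3
1|0|1|1|1|2
0|3|0|3|3|0
1|2|1|3|3|2
2|0|3|3|3|2
0|3|3|1|1|0
3) 1|3|1|2|3|3
1|0|1|1|1|2
0|3|0|3|3|0
1|2|1|3|3|2
3|0|3|3|3|2
0|3|3|1|1|0
4) 1|3|1|2|3|3
1|0|1|1|1|2
0|3|0|3|3|0
2|2|1|3|3|2
0|1|3|3|3|2
1|3|3|1|1|0
5) 1|3|1|2|3|3
1|0|1|1|1|2
0|3|0|3|3|0
2|2|1|3|3|2
1|1|3|3|3|2
1|3|3|1|1|0
6) 1|3|1|2|3|3
1|0|1|1|1|2
0|3|0|3|3|0
2|2|1|3|3|2
2|1|3|3|3|2
1|3|3|1|1|0
7) 1|3|1|2|3|3
1|0|1|1|1|2
0|3|0|3|3|0
2|2|1|3|3|2
3|1|3|3|3|2
1|3|3|1|1|0
8) 1|3|1|2|3|3
1|0|1|1|1|2
0|3|0|3|3|0
3|2|1|3|3|2
0|2|3|3|3|2
2|3|3|1|1|0
9) 1|3|1|2|3|3
1|0|1|1|1|2
0|3|0|3|3|0
3|2|1|3|3|2
1|2|3|3|3|2
2|3|3|1|1|0
10) 1|3|1|2|3|3
1|0|1|1|1|2
0|3|0|3|3|0
3|2|1|3|3|2
2|2|3|3|3|2
2|3|3|1|1|0
11) 1|3|1|2|3|3
1|0|1|1|1|2
0|3|0|3|3|0
3|2|1|3|3|2
3|2|3|3|3|2
2|3|3|1|1|0
12) 1|3|1|2|3|3
1|0|1|1|1|2
1|3|0|3|3|0
0|3|1|3|3|2
1|3|3|3|3|2
3|3|3|1|1|0
13) 1|3|1|2|3|3
1|0|1|1|1|2
1|3|0|3|3|0
0|3|1|3|3|2
2|3|3|3|3|2
3|3|3|1|1|0
14) 1|3|1|2|3|3
1|0|1|1|1|2
1|3|0|3|3|0
0|3|1|3|3|2
3|3|3|3|3|2
3|3|3|1|1|0
15) 1|3|1|2|3|3
1|1|1|2|2|2
2|0|3|1|1|1
2|2|0|3|2|3
2|3|3|2|1|3
1|2|1|3|2|0
16) 1|3|1|2|3|3
1|1|1|2|2|2
2|0|3|1|1|1
2|2|0|3|2|3
3|3|3|2|1|3
1|2|1|3|2|0
17) 1|3|1|2|3|3
1|1|1|2|2|2
2|0|3|1|1|1
3|3|1|3|2|3
1|1|0|3|1|3
2|3|2|3|2|0
18) 1|3|1|2|3|3
1|1|1|2|2|2
2|0|3|1|1|1
3|3|1|3|2|3
2|1|0|3|1|3
2|3|2|3|2|0
19) 1|3|1|2|3|3
1|1|1|2|2|2
2|0|3|1|1|1
3|3|1|3|2|3
3|1|0|3|1|3
2|3|2|3|2|0
20) 1|3|1|2|3|3
1|1|1|2|2|2
3|1|3|1|1|1
1|0|2|3|2|3
1|3|0|3|1|3
3|3|2|3|2|0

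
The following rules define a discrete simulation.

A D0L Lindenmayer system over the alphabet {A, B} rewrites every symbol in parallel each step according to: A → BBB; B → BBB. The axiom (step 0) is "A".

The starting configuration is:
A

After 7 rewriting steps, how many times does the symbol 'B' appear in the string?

[0] A
[1] BBB
[2] BBBBBBBBB
[3] BBBBBBBBBBBBBBBBBBBBBBBBBBB
[4] BBBBBBBBBBBBBBBBBBBBBBBBBBBBBBBBBBBBBBBBBBBBBBBBBBBBBBBBBBBBBBBBBBBBBBBBBBBBBBBBB
[5] BBBBBBBBBBBBBBBBBBBBBBBBBBBBBBBBBBBBBBBBBBBBBBBBBBBBBBBBBB…BBBBBBBBBBBBBBBBBBBBBBBBBBBBBBBBBBBBBBBBBBBBBBBBBBBBBBBBBB  (len 243)
[6] BBBBBBBBBBBBBBBBBBBBBBBBBBBBBBBBBBBBBBBBBBBBBBBBBBBBBBBBBB…BBBBBBBBBBBBBBBBBBBBBBBBBBBBBBBBBBBBBBBBBBBBBBBBBBBBBBBBBB  (len 729)
[7] BBBBBBBBBBBBBBBBBBBBBBBBBBBBBBBBBBBBBBBBBBBBBBBBBBBBBBBBBB…BBBBBBBBBBBBBBBBBBBBBBBBBBBBBBBBBBBBBBBBBBBBBBBBBBBBBBBBBB  (len 2187)

2187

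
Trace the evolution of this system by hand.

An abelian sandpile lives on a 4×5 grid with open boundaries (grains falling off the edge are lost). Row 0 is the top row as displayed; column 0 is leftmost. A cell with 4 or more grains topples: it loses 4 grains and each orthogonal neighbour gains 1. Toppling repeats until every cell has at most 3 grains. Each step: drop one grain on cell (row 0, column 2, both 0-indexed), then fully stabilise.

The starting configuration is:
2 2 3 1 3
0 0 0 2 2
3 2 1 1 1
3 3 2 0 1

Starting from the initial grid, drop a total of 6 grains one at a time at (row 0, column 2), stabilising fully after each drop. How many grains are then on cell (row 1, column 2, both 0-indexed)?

2

0) 2 2 3 1 3
0 0 0 2 2
3 2 1 1 1
3 3 2 0 1
1) 2 3 0 2 3
0 0 1 2 2
3 2 1 1 1
3 3 2 0 1
2) 2 3 1 2 3
0 0 1 2 2
3 2 1 1 1
3 3 2 0 1
3) 2 3 2 2 3
0 0 1 2 2
3 2 1 1 1
3 3 2 0 1
4) 2 3 3 2 3
0 0 1 2 2
3 2 1 1 1
3 3 2 0 1
5) 3 0 1 3 3
0 1 2 2 2
3 2 1 1 1
3 3 2 0 1
6) 3 0 2 3 3
0 1 2 2 2
3 2 1 1 1
3 3 2 0 1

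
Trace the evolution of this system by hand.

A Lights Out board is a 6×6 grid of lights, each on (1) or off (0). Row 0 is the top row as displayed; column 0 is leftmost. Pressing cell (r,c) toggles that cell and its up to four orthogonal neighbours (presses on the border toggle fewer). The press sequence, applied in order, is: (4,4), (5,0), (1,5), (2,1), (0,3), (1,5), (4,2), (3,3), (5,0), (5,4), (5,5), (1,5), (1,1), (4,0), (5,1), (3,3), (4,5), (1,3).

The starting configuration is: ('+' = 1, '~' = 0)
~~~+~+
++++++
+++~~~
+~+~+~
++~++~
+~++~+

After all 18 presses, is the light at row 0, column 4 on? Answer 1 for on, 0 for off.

1

t=0: ~~~+~+
++++++
+++~~~
+~+~+~
++~++~
+~++~+
t=1: ~~~+~+
++++++
+++~~~
+~+~~~
++~~~+
+~++++
t=2: ~~~+~+
++++++
+++~~~
+~+~~~
~+~~~+
~+++++
t=3: ~~~+~~
++++~~
+++~~+
+~+~~~
~+~~~+
~+++++
t=4: ~~~+~~
+~++~~
~~~~~+
+++~~~
~+~~~+
~+++++
t=5: ~~+~+~
+~+~~~
~~~~~+
+++~~~
~+~~~+
~+++++
t=6: ~~+~++
+~+~++
~~~~~~
+++~~~
~+~~~+
~+++++
t=7: ~~+~++
+~+~++
~~~~~~
++~~~~
~~++~+
~+~+++
t=8: ~~+~++
+~+~++
~~~+~~
+++++~
~~+~~+
~+~+++
t=9: ~~+~++
+~+~++
~~~+~~
+++++~
+~+~~+
+~~+++
t=10: ~~+~++
+~+~++
~~~+~~
+++++~
+~+~++
+~~~~~
t=11: ~~+~++
+~+~++
~~~+~~
+++++~
+~+~+~
+~~~++
t=12: ~~+~+~
+~+~~~
~~~+~+
+++++~
+~+~+~
+~~~++
t=13: ~++~+~
~+~~~~
~+~+~+
+++++~
+~+~+~
+~~~++
t=14: ~++~+~
~+~~~~
~+~+~+
~++++~
~++~+~
~~~~++
t=15: ~++~+~
~+~~~~
~+~+~+
~++++~
~~+~+~
+++~++
t=16: ~++~+~
~+~~~~
~+~~~+
~+~~~~
~~+++~
+++~++
t=17: ~++~+~
~+~~~~
~+~~~+
~+~~~+
~~++~+
+++~+~
t=18: ~++++~
~++++~
~+~+~+
~+~~~+
~~++~+
+++~+~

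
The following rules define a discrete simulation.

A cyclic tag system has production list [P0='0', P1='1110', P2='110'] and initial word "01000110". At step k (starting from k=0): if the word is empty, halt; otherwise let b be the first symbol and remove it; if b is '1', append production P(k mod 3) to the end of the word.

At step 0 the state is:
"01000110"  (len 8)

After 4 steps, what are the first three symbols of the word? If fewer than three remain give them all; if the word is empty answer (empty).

0) "01000110"  (len 8)
1) "1000110"  (len 7)
2) "0001101110"  (len 10)
3) "001101110"  (len 9)
4) "01101110"  (len 8)

011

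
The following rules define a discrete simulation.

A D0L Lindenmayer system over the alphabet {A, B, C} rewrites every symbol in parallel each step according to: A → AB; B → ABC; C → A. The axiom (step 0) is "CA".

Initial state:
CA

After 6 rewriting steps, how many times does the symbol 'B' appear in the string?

[0] CA
[1] AAB
[2] ABABABC
[3] ABABCABABCABABCA
[4] ABABCABABCAABABCABABCAABABCABABCAAB
[5] ABABCABABCAABABCABABCAABABABCABABCAABABCABABCAABABABCABABCAABABCABABCAABABABC
[6] ABABCABABCAABABCABABCAABABABCABABCAABABCABABCAABABABCABABC…BABCAABABCABABCAABABABCABABCAABABCABABCAABABABCABABCABABCA  (len 170)

64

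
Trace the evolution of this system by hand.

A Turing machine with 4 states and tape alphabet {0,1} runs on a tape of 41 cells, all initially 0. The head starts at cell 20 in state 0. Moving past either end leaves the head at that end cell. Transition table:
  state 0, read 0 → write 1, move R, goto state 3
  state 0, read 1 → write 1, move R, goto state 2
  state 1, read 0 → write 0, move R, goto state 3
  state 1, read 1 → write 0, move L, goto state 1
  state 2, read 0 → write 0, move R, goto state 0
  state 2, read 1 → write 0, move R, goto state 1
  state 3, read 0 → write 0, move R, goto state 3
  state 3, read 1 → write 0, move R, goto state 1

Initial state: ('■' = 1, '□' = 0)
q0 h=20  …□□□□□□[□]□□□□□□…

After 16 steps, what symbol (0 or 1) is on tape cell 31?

k=0  q0 h=20  …□□□□□□[□]□□□□□□…
k=1  q3 h=21  …□□□□□■[□]□□□□□□…
k=2  q3 h=22  …□□□□■□[□]□□□□□□…
k=3  q3 h=23  …□□□■□□[□]□□□□□□…
k=4  q3 h=24  …□□■□□□[□]□□□□□□…
k=5  q3 h=25  …□■□□□□[□]□□□□□□…
k=6  q3 h=26  …■□□□□□[□]□□□□□□…
k=7  q3 h=27  …□□□□□□[□]□□□□□□…
k=8  q3 h=28  …□□□□□□[□]□□□□□□…
k=9  q3 h=29  …□□□□□□[□]□□□□□□…
k=10  q3 h=30  …□□□□□□[□]□□□□□□…
k=11  q3 h=31  …□□□□□□[□]□□□□□□…
k=12  q3 h=32  …□□□□□□[□]□□□□□□…
k=13  q3 h=33  …□□□□□□[□]□□□□□□…
k=14  q3 h=34  …□□□□□□[□]□□□□□□|
k=15  q3 h=35  …□□□□□□[□]□□□□□|
k=16  q3 h=36  …□□□□□□[□]□□□□|

0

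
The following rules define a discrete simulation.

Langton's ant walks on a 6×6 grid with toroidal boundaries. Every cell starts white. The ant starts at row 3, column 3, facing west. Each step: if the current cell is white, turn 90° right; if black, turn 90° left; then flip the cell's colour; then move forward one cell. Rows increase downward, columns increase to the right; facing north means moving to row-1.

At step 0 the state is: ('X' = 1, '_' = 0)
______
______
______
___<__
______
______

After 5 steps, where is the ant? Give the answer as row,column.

4,3

k=0  ______
______
______
___<__
______
______
k=1  ______
______
___^__
___X__
______
______
k=2  ______
______
___X>_
___X__
______
______
k=3  ______
______
___XX_
___Xv_
______
______
k=4  ______
______
___XX_
___<X_
______
______
k=5  ______
______
___XX_
____X_
___v__
______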